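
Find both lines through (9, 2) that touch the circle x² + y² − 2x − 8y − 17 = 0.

5x + 3y = 51 and 3x − 5y = 17

A line y − (2) = m(x − (9)) is tangent when its distance from (1, 4) is √34:
[m·(−8) − (2)]² = 34(m² + 1)
15m² + 16m − 15 = 0, so m = −5/3 or m = 3/5.
With m = −5/3: 5x + 3y = 51. With m = 3/5: 3x − 5y = 17.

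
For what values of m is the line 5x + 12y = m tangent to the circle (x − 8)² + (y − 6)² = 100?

Tangency holds when the distance from the centre (8, 6) to the line equals the radius 10:
|5·8 + 12·6 − m| / √169 = 10
|m − (112)| = 10·13, so m = 242 or m = −18.

m = −18 or m = 242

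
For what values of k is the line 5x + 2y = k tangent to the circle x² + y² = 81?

The line touches the circle iff its distance from (0, 0) is 9:
|5·0 + 2·0 − k| / √29 = 9
|k| = 9√29.

k = ±9√29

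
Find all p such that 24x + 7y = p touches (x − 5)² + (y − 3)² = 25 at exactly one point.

p = 16 or p = 266

For a tangent, require d(centre, line) = r = 5.
|24·5 + 7·3 − p| / √625 = 5
|p − (141)| = 5·25, so p = 266 or p = 16.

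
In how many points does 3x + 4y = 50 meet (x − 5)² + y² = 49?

Substituting the line into the circle gives 25x² − 460x + 2116 = 0.
Discriminant = (−460)² − 4·25·(2116) = 0.
A repeated root: the line is tangent.

1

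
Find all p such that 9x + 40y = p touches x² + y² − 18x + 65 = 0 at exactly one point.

p = −83 or p = 245

The line touches the circle iff its distance from (9, 0) is 4:
|9·9 + 40·0 − p| / √1681 = 4
|p − (81)| = 4·41, so p = 245 or p = −83.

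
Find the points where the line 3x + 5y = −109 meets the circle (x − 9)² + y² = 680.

From the line, y = (−109 − 3x)/5. Substituting:
34x² + 204x − 3094 = 0  ⟹  x² + 6x − 91 = 0
x = 7 or x = −13, giving (7, −26) and (−13, −14).

(−13, −14) and (7, −26)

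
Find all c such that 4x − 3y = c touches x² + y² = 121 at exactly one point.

c = −55 or c = 55

Tangency holds when the distance from the centre (0, 0) to the line equals the radius 11:
|4·0 − 3·0 − c| / √25 = 11
|c| = 11·5, so c = 55 or c = −55.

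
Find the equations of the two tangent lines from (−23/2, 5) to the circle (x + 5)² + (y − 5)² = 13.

Let a tangent through (−23/2, 5) have slope m. Its distance from (−5, 5) must equal √13:
[m·(13/2) − (0)]² = 13(m² + 1)
9m² − 4 = 0, so m = −2/3 or m = 2/3.
Through (−23/2, 5) these give 2x + 3y = −8 and 2x − 3y = −38.

2x + 3y = −8 and 2x − 3y = −38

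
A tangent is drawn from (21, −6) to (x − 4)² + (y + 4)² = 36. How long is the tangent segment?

√257

With centre O = (4, −4), |OP|² = 293 and r² = 36.
The tangent meets the radius at right angles, so tangent² = |PO|² − r² = 293 − 36 = 257.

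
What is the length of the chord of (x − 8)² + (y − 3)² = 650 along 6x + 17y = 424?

10√13

The distance from (8, 3) to the line is 325/√325, and r² = 650.
Chord = 2√(r² − d²) = 2·√(325) = 10√13.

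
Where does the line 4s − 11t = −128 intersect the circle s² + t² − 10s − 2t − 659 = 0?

Substitute t = (128 + 4s)/11:
137s² − 274s − 66171 = 0  ⟹  s² − 2s − 483 = 0
s = 23 or s = −21, giving (23, 20) and (−21, 4).

(−21, 4) and (23, 20)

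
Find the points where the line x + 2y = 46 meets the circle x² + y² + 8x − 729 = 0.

(−8, 27) and (20, 13)

From the line, y = (46 − x)/2. Substituting:
5x² − 60x − 800 = 0  ⟹  x² − 12x − 160 = 0
x = 20 or x = −8, giving (20, 13) and (−8, 27).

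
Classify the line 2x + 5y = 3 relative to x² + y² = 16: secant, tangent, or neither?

Centre (0, 0), r² = 16. Distance² from centre to line = (−3)²/29 = 9/29.
Since d² < r², the line cuts the circle twice.

secant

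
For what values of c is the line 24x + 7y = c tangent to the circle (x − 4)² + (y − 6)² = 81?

c = −87 or c = 363

Tangency holds when the distance from the centre (4, 6) to the line equals the radius 9:
|24·4 + 7·6 − c| / √625 = 9
|c − (138)| = 9·25, so c = 363 or c = −87.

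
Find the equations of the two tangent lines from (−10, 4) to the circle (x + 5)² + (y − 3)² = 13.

A line y − (4) = m(x − (−10)) is tangent when its distance from (−5, 3) is √13:
(5m − (−1))² = 13(m² + 1)
6m² + 5m − 6 = 0, so m = 2/3 or m = −3/2.
With m = 2/3: 2x − 3y = −32. With m = −3/2: 3x + 2y = −22.

2x − 3y = −32 and 3x + 2y = −22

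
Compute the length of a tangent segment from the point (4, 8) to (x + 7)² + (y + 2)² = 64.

√157

The centre is (−7, −2) and r = 8. The square of the distance from P to the centre is 121 + 100 = 221.
The tangent meets the radius at right angles, so tangent² = |PO|² − r² = 221 − 64 = 157.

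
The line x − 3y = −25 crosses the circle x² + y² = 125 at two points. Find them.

From the line, y = (25 + x)/3. Substituting:
10x² + 50x − 500 = 0  ⟹  x² + 5x − 50 = 0
x = 5 or x = −10, giving (5, 10) and (−10, 5).

(−10, 5) and (5, 10)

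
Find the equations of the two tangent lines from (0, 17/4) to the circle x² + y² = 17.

Let a tangent through (0, 17/4) have slope m. Its distance from (0, 0) must equal √17:
(0m − (−17/4))² = 17(m² + 1)
16m² − 1 = 0, so m = 1/4 or m = −1/4.
Through (0, 17/4) these give x − 4y = −17 and x + 4y = 17.

x − 4y = −17 and x + 4y = 17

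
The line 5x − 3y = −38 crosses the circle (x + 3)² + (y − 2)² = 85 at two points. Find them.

(−10, −4) and (−1, 11)

From the line, y = (38 + 5x)/3. Substituting:
34x² + 374x + 340 = 0  ⟹  x² + 11x + 10 = 0
x = −1 or x = −10, giving (−1, 11) and (−10, −4).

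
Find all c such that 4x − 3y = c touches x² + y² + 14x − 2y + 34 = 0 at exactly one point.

Tangency holds when the distance from the centre (−7, 1) to the line equals the radius 4:
|4·(−7) − 3·1 − c| / √25 = 4
|c − (−31)| = 4·5, so c = −11 or c = −51.

c = −51 or c = −11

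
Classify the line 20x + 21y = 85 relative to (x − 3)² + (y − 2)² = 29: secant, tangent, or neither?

Substituting the line into the circle gives 841x² − 4366x − 6971 = 0.
Δ = 19061956 − (−23450444) = 42512400.
Two real roots: the line is a secant.

secant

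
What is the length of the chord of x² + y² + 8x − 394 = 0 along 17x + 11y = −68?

2√410

From the line, y = (−68 − 17x)/11. Substituting:
410x² + 3280x − 43050 = 0  ⟹  x² + 8x − 105 = 0
x = 7 or x = −15, giving (7, −17) and (−15, 17).
Chord length = distance between (7, −17) and (−15, 17) = √1640 = 2√410.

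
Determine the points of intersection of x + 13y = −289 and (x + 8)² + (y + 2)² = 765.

Express y = (−289 − x)/13 and substitute into the circle:
170x² + 3230x − 49300 = 0  ⟹  x² + 19x − 290 = 0
x = 10 or x = −29, giving (10, −23) and (−29, −20).

(−29, −20) and (10, −23)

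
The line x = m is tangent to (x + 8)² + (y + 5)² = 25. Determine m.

For a tangent, require d(centre, line) = r = 5.
|1·(−8) + 0·(−5) − m| / √1 = 5
|m − (−8)| = 5, so m = −3 or m = −13.

m = −13 or m = −3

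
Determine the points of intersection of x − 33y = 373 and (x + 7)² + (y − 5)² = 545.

(−23, −12) and (10, −11)

Substitute y = (−373 + x)/33:
1090x² + 14170x − 250700 = 0  ⟹  x² + 13x − 230 = 0
x = 10 or x = −23, giving (10, −11) and (−23, −12).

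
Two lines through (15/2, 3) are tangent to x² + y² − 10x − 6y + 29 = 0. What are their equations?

2x + y = 18 and 2x − y = 12

A line y − (3) = m(x − (15/2)) is tangent when its distance from (5, 3) is √5:
[m·(−5/2) − (0)]² = 5(m² + 1)
m² − 4 = 0, so m = −2 or m = 2.
With m = −2: 2x + y = 18. With m = 2: 2x − y = 12.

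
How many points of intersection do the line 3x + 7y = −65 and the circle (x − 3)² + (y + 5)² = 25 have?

Centre (3, −5), r² = 25. Distance² from centre to line = (39)²/58 = 1521/58.
Since d² > r², the line lies outside the circle.

0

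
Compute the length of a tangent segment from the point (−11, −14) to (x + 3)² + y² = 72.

The centre is (−3, 0) and r = 6√2. The square of the distance from P to the centre is 64 + 196 = 260.
Power of the point: PT² = |PO|² − r² = 188, so PT = 2√47.

2√47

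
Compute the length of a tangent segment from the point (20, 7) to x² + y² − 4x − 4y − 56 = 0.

The centre is (2, 2) and r = 8. The square of the distance from P to the centre is 324 + 25 = 349.
Power of the point: PT² = |PO|² − r² = 285, so PT = √285.

√285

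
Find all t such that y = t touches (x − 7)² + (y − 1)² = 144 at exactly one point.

t = −11 or t = 13

For a tangent, require d(centre, line) = r = 12.
|0·7 + 1·1 − t| / √1 = 12
|t − (1)| = 12, so t = 13 or t = −11.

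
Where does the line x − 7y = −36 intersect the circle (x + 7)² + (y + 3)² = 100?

From the line, y = (36 + x)/7. Substituting:
50x² + 800x + 750 = 0  ⟹  x² + 16x + 15 = 0
x = −1 or x = −15, giving (−1, 5) and (−15, 3).

(−15, 3) and (−1, 5)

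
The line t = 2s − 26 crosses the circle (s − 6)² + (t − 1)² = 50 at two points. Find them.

(11, −4) and (13, 0)

Express t = 2s − 26 and substitute into the circle:
5s² − 120s + 715 = 0  ⟹  s² − 24s + 143 = 0
s = 13 or s = 11, giving (13, 0) and (11, −4).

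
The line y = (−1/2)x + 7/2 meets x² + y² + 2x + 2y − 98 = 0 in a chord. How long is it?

8√5

The distance from (−1, −1) to the line is 10/√5, and r² = 100.
Half the chord is √(r² − d²) = √(80), so the full chord is 8√5.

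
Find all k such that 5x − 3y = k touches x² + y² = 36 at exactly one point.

k = ±6√34

For a tangent, require d(centre, line) = r = 6.
|5·0 − 3·0 − k| / √34 = 6
|k| = 6√34.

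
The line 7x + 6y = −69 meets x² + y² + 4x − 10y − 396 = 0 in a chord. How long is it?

The distance from (−2, 5) to the line is 85/√85, and r² = 425.
Half the chord is √(r² − d²) = √(340), so the full chord is 4√85.

4√85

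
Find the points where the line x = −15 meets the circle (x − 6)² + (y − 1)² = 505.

The line gives x = −15. Substituting into the circle:
y² − 2y − 63 = 0
y = 9 or y = −7, giving (−15, 9) and (−15, −7).

(−15, −7) and (−15, 9)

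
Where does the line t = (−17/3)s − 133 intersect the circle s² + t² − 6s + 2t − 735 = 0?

Substitute t = (−399 − 17s)/3:
298s² + 13410s + 150192 = 0  ⟹  s² + 45s + 504 = 0
s = −21 or s = −24, giving (−21, −14) and (−24, 3).

(−24, 3) and (−21, −14)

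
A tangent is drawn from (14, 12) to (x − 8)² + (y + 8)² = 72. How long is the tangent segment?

Centre (8, −8), r² = 72. |PO|² = (6)² + (20)² = 436.
The tangent meets the radius at right angles, so tangent² = |PO|² − r² = 436 − 72 = 364.

2√91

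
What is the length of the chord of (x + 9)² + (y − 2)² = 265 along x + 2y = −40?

4√5

Substitute y = (−40 − x)/2:
5x² + 160x + 1200 = 0  ⟹  x² + 32x + 240 = 0
x = −12 or x = −20, giving (−12, −14) and (−20, −10).
|(−12, −14) − (−20, −10)| = √((8)² + (−4)²) = 4√5.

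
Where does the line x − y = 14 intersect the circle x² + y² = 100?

Substitute y = x − 14:
2x² − 28x + 96 = 0  ⟹  x² − 14x + 48 = 0
x = 8 or x = 6, giving (8, −6) and (6, −8).

(6, −8) and (8, −6)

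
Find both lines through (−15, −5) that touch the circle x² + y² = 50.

x + 7y = −50 and x − y = −10

Write the tangent as mx − y + (−5 − m·(−15)) = 0 and set its distance from the centre to 5√2:
(15m − (5))² = 50(m² + 1)
7m² − 6m − 1 = 0, so m = −1/7 or m = 1.
Through (−15, −5) these give x + 7y = −50 and x − y = −10.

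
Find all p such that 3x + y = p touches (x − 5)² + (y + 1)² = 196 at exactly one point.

The line touches the circle iff its distance from (5, −1) is 14:
|3·5 + 1·(−1) − p| / √10 = 14
|p − (14)| = 14√10.

p = 14 ± 14√10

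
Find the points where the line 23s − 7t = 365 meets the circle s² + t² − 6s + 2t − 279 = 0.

From the line, t = (−365 + 23s)/7. Substituting:
578s² − 16762s + 114444 = 0  ⟹  s² − 29s + 198 = 0
s = 18 or s = 11, giving (18, 7) and (11, −16).

(11, −16) and (18, 7)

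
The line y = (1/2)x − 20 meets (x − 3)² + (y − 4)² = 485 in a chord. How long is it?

Express y = (−40 + x)/2 and substitute into the circle:
5x² − 120x + 400 = 0  ⟹  x² − 24x + 80 = 0
x = 20 or x = 4, giving (20, −10) and (4, −18).
Chord length = distance between (20, −10) and (4, −18) = √320 = 8√5.

8√5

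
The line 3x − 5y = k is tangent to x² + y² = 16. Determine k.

k = ±4√34

Tangency holds when the distance from the centre (0, 0) to the line equals the radius 4:
|3·0 − 5·0 − k| / √34 = 4
|k| = 4√34.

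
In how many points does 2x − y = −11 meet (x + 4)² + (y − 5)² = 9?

2

Substituting the line into the circle gives 5x² + 32x + 43 = 0.
Discriminant = (32)² − 4·5·(43) = 164 > 0.
Two real roots: the line is a secant.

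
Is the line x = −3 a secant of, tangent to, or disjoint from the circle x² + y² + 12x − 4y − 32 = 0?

secant

Substituting the line into the circle gives y² − 4y − 59 = 0.
Discriminant = (−4)² − 4·1·(−59) = 252 > 0.
Two real roots: the line is a secant.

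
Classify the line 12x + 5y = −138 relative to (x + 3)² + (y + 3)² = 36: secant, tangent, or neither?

Substituting the line into the circle gives 169x² + 3102x + 14454 = 0.
Discriminant = (3102)² − 4·169·(14454) = −148500 < 0.
No real roots: the line does not meet the circle.

neither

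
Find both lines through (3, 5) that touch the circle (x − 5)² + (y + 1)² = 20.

Write the tangent as mx − y + (5 − m·(3)) = 0 and set its distance from the centre to 2√5:
[m·(2) − (−6)]² = 20(m² + 1)
2m² − 3m − 2 = 0, so m = 2 or m = −1/2.
Through (3, 5) these give 2x − y = 1 and x + 2y = 13.

2x − y = 1 and x + 2y = 13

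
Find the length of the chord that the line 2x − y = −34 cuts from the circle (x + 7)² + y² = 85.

Centre (−7, 0), r² = 85. Perpendicular distance d from centre to line = |20| / √5 = 20/√5.
Chord = 2√(r² − d²) = 2·√(5) = 2√5.

2√5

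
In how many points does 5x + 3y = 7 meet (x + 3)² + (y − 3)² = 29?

Centre (−3, 3), r² = 29. Distance² from centre to line = (−13)²/34 = 169/34.
Since d² < r², the line cuts the circle twice.

2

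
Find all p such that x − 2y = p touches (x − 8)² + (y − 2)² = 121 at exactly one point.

p = 4 ± 11√5

Tangency holds when the distance from the centre (8, 2) to the line equals the radius 11:
|1·8 − 2·2 − p| / √5 = 11
|p − (4)| = 11√5.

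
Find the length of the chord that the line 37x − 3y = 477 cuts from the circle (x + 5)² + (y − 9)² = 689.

Express y = (−477 + 37x)/3 and substitute into the circle:
1378x² − 37206x + 248040 = 0  ⟹  x² − 27x + 180 = 0
x = 15 or x = 12, giving (15, 26) and (12, −11).
|(15, 26) − (12, −11)| = √((3)² + (37)²) = √1378.

√1378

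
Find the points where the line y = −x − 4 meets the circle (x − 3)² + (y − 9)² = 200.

(−11, 7) and (1, −5)

From the line, y = −x − 4. Substituting:
2x² + 20x − 22 = 0  ⟹  x² + 10x − 11 = 0
x = 1 or x = −11, giving (1, −5) and (−11, 7).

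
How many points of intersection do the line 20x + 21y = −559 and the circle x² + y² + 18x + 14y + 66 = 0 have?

d² = (20·(−9) + 21·(−7) − (−559))²/841 = 64; r² = 64.
Since d² = r², the line is tangent.

1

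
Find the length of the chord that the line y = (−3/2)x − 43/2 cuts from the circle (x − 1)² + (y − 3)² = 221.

Centre (1, 3), r² = 221. Perpendicular distance d from centre to line = |52| / √13 = 52/√13.
Half the chord is √(r² − d²) = √(13), so the full chord is 2√13.

2√13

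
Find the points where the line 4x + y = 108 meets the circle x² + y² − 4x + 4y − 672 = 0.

Express y = −4x + 108 and substitute into the circle:
17x² − 884x + 11424 = 0  ⟹  x² − 52x + 672 = 0
x = 28 or x = 24, giving (28, −4) and (24, 12).

(24, 12) and (28, −4)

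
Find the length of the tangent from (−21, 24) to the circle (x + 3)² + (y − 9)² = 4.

√545

Centre (−3, 9), r² = 4. |PO|² = (−18)² + (15)² = 549.
By the tangent–radius right angle, tangent length = √(|PO|² − r²) = √545.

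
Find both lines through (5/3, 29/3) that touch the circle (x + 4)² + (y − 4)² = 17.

x − 4y = −37 and 4x − y = −3

A line y − (29/3) = m(x − (5/3)) is tangent when its distance from (−4, 4) is √17:
[m·(−17/3) − (−17/3)]² = 17(m² + 1)
4m² − 17m + 4 = 0, so m = 1/4 or m = 4.
Through (5/3, 29/3) these give x − 4y = −37 and 4x − y = −3.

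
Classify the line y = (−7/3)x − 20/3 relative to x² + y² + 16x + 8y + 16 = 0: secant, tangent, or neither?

Substituting the line into the circle gives 58x² + 256x + 64 = 0.
Discriminant = (256)² − 4·58·(64) = 50688 > 0.
Two real roots: the line is a secant.

secant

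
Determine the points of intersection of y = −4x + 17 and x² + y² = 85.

From the line, y = −4x + 17. Substituting:
17x² − 136x + 204 = 0  ⟹  x² − 8x + 12 = 0
x = 6 or x = 2, giving (6, −7) and (2, 9).

(2, 9) and (6, −7)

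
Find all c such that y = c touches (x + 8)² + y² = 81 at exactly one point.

The line touches the circle iff its distance from (−8, 0) is 9:
|0·(−8) + 1·0 − c| / √1 = 9
|c| = 9, so c = 9 or c = −9.

c = −9 or c = 9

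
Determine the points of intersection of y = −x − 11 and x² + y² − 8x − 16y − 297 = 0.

From the line, y = −x − 11. Substituting:
2x² + 30x = 0  ⟹  x² + 15x = 0
x = 0 or x = −15, giving (0, −11) and (−15, 4).

(−15, 4) and (0, −11)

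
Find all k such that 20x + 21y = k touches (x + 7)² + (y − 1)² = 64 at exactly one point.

k = −351 or k = 113

For a tangent, require d(centre, line) = r = 8.
|20·(−7) + 21·1 − k| / √841 = 8
|k − (−119)| = 8·29, so k = 113 or k = −351.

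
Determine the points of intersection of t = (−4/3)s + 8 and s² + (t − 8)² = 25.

(−3, 12) and (3, 4)

Substitute t = (24 − 4s)/3:
25s² − 225 = 0  ⟹  s² − 9 = 0
s = 3 or s = −3, giving (3, 4) and (−3, 12).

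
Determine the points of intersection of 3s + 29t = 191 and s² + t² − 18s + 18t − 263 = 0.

Express t = (191 − 3s)/29 and substitute into the circle:
850s² − 17850s − 85000 = 0  ⟹  s² − 21s − 100 = 0
s = 25 or s = −4, giving (25, 4) and (−4, 7).

(−4, 7) and (25, 4)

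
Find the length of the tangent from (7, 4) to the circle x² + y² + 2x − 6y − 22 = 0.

The centre is (−1, 3) and r = 4√2. The square of the distance from P to the centre is 64 + 1 = 65.
By the tangent–radius right angle, tangent length = √(|PO|² − r²) = √33.

√33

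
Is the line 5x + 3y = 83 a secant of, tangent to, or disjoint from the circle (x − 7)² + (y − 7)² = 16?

disjoint

Centre (7, 7), r² = 16. Distance² from centre to line = (−27)²/34 = 729/34.
Since d² > r², the line lies outside the circle.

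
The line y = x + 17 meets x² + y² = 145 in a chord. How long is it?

√2

Substitute y = x + 17:
2x² + 34x + 144 = 0  ⟹  x² + 17x + 72 = 0
x = −8 or x = −9, giving (−8, 9) and (−9, 8).
|(−8, 9) − (−9, 8)| = √((1)² + (1)²) = √2.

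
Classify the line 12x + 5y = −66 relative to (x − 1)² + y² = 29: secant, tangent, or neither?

d² = (12·1 + 5·0 − (−66))²/169 = 36; r² = 29.
Since d² > r², the line lies outside the circle.

neither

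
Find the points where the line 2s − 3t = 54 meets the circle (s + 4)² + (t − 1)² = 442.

Express t = (−54 + 2s)/3 and substitute into the circle:
13s² − 156s − 585 = 0  ⟹  s² − 12s − 45 = 0
s = 15 or s = −3, giving (15, −8) and (−3, −20).

(−3, −20) and (15, −8)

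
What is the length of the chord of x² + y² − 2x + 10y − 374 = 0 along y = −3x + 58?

The distance from (1, −5) to the line is 60/√10, and r² = 400.
Half the chord is √(r² − d²) = √(40), so the full chord is 4√10.

4√10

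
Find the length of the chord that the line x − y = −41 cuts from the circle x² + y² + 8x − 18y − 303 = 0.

4√2

From the line, y = x + 41. Substituting:
2x² + 72x + 640 = 0  ⟹  x² + 36x + 320 = 0
x = −16 or x = −20, giving (−16, 25) and (−20, 21).
Chord length = distance between (−16, 25) and (−20, 21) = √32 = 4√2.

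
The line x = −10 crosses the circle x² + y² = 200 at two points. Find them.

The line gives x = −10. Substituting into the circle:
y² − 100 = 0
y = 10 or y = −10, giving (−10, 10) and (−10, −10).

(−10, −10) and (−10, 10)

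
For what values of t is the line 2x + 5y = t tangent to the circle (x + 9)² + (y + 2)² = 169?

t = −28 ± 13√29

The line touches the circle iff its distance from (−9, −2) is 13:
|2·(−9) + 5·(−2) − t| / √29 = 13
|t − (−28)| = 13√29.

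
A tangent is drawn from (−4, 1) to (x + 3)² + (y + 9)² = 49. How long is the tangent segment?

With centre O = (−3, −9), |OP|² = 101 and r² = 49.
Power of the point: PT² = |PO|² − r² = 52, so PT = 2√13.

2√13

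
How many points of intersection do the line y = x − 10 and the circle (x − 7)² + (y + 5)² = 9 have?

2

d² = (1·7 − 1·(−5) − (10))²/2 = 2; r² = 9.
Since d² < r², the line cuts the circle twice.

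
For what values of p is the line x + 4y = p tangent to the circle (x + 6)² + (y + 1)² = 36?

For a tangent, require d(centre, line) = r = 6.
|1·(−6) + 4·(−1) − p| / √17 = 6
|p − (−10)| = 6√17.

p = −10 ± 6√17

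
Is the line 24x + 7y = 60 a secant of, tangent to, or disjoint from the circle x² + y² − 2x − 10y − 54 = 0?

Centre (1, 5), r² = 80. Distance² from centre to line = (−1)²/625 = 1/625.
Since d² < r², the line cuts the circle twice.

secant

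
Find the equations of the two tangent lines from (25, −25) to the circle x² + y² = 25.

Let a tangent through (25, −25) have slope m. Its distance from (0, 0) must equal 5:
(−25m − (25))² = 25(m² + 1)
12m² + 25m + 12 = 0, so m = −4/3 or m = −3/4.
With m = −4/3: 4x + 3y = 25. With m = −3/4: 3x + 4y = −25.

4x + 3y = 25 and 3x + 4y = −25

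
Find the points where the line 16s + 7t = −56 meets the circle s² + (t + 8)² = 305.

(−7, 8) and (7, −24)

From the line, t = (−56 − 16s)/7. Substituting:
305s² − 14945 = 0  ⟹  s² − 49 = 0
s = 7 or s = −7, giving (7, −24) and (−7, 8).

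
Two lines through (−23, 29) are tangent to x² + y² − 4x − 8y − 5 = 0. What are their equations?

3x + 4y = 47 and 4x + 3y = −5

Let a tangent through (−23, 29) have slope m. Its distance from (2, 4) must equal 5:
[m·(25) − (−25)]² = 25(m² + 1)
12m² + 25m + 12 = 0, so m = −3/4 or m = −4/3.
With m = −3/4: 3x + 4y = 47. With m = −4/3: 4x + 3y = −5.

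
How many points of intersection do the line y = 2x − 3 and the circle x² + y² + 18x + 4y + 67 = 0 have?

0

Centre (−9, −2), r² = 18. Distance² from centre to line = (−19)²/5 = 361/5.
Since d² > r², the line lies outside the circle.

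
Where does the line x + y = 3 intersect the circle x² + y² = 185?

(−8, 11) and (11, −8)

Express y = −x + 3 and substitute into the circle:
2x² − 6x − 176 = 0  ⟹  x² − 3x − 88 = 0
x = 11 or x = −8, giving (11, −8) and (−8, 11).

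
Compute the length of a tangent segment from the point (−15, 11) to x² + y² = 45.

√301

The centre is (0, 0) and r = 3√5. The square of the distance from P to the centre is 225 + 121 = 346.
The tangent meets the radius at right angles, so tangent² = |PO|² − r² = 346 − 45 = 301.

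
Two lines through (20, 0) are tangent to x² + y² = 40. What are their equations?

Write the tangent as mx − y + (0 − m·(20)) = 0 and set its distance from the centre to 2√10:
(−20m − (0))² = 40(m² + 1)
9m² − 1 = 0, so m = 1/3 or m = −1/3.
Through (20, 0) these give x − 3y = 20 and x + 3y = 20.

x − 3y = 20 and x + 3y = 20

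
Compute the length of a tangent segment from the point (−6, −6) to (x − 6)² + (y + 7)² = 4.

√141

With centre O = (6, −7), |OP|² = 145 and r² = 4.
By the tangent–radius right angle, tangent length = √(|PO|² − r²) = √141.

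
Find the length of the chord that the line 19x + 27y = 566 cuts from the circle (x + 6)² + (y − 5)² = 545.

Centre (−6, 5), r² = 545. Perpendicular distance d from centre to line = |−545| / √1090 = 545/√1090.
Half the chord is √(r² − d²) = √(545/2), so the full chord is √1090.

√1090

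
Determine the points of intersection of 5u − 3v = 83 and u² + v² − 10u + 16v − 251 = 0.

(1, −26) and (19, 4)

From the line, v = (−83 + 5u)/3. Substituting:
34u² − 680u + 646 = 0  ⟹  u² − 20u + 19 = 0
u = 19 or u = 1, giving (19, 4) and (1, −26).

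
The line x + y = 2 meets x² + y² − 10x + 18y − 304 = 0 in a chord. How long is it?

Centre (5, −9), r² = 410. Perpendicular distance d from centre to line = |−6| / √2 = 6/√2.
Chord = 2√(r² − d²) = 2·√(392) = 28√2.

28√2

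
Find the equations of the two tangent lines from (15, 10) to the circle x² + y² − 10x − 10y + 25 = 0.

A line y − (10) = m(x − (15)) is tangent when its distance from (5, 5) is 5:
[m·(−10) − (−5)]² = 25(m² + 1)
3m² − 4m = 0, so m = 4/3 or m = 0.
With m = 4/3: 4x − 3y = 30. With m = 0: y = 10.

4x − 3y = 30 and y = 10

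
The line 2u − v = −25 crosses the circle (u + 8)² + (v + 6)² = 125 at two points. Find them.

From the line, v = 2u + 25. Substituting:
5u² + 140u + 900 = 0  ⟹  u² + 28u + 180 = 0
u = −10 or u = −18, giving (−10, 5) and (−18, −11).

(−18, −11) and (−10, 5)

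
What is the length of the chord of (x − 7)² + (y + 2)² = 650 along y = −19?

38

Centre (7, −2), r² = 650. Perpendicular distance d from centre to line = |17| / √1 = 17.
Half the chord is √(r² − d²) = √(361), so the full chord is 38.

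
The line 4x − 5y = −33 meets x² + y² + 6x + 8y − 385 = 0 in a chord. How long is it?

6√41

Centre (−3, −4), r² = 410. Perpendicular distance d from centre to line = |41| / √41 = 41/√41.
Half the chord is √(r² − d²) = √(369), so the full chord is 6√41.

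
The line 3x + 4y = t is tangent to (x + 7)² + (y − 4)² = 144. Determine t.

t = −65 or t = 55

Tangency holds when the distance from the centre (−7, 4) to the line equals the radius 12:
|3·(−7) + 4·4 − t| / √25 = 12
|t − (−5)| = 12·5, so t = 55 or t = −65.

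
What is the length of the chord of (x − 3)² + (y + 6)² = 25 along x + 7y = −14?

From the line, y = (−14 − x)/7. Substituting:
50x² − 350x = 0  ⟹  x² − 7x = 0
x = 7 or x = 0, giving (7, −3) and (0, −2).
Chord length = distance between (7, −3) and (0, −2) = √50 = 5√2.

5√2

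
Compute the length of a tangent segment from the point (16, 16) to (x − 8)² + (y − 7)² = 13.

With centre O = (8, 7), |OP|² = 145 and r² = 13.
By the tangent–radius right angle, tangent length = √(|PO|² − r²) = √132 = 2√33.

2√33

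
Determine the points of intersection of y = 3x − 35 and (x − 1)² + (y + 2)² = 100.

(9, −8) and (11, −2)

From the line, y = 3x − 35. Substituting:
10x² − 200x + 990 = 0  ⟹  x² − 20x + 99 = 0
x = 11 or x = 9, giving (11, −2) and (9, −8).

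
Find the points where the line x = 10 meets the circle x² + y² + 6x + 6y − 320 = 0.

The line gives x = 10. Substituting into the circle:
y² + 6y − 160 = 0
y = 10 or y = −16, giving (10, 10) and (10, −16).

(10, −16) and (10, 10)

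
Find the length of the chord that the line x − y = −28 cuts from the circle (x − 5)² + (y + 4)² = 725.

The distance from (5, −4) to the line is 37/√2, and r² = 725.
Half the chord is √(r² − d²) = √(81/2), so the full chord is 9√2.

9√2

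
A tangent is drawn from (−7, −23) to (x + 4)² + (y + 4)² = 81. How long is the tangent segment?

The centre is (−4, −4) and r = 9. The square of the distance from P to the centre is 9 + 361 = 370.
Power of the point: PT² = |PO|² − r² = 289, so PT = 17.

17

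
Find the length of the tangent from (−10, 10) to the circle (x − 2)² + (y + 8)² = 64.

With centre O = (2, −8), |OP|² = 468 and r² = 64.
By the tangent–radius right angle, tangent length = √(|PO|² − r²) = √404 = 2√101.

2√101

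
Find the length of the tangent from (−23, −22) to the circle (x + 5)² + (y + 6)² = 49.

3√59

With centre O = (−5, −6), |OP|² = 580 and r² = 49.
By the tangent–radius right angle, tangent length = √(|PO|² − r²) = √531 = 3√59.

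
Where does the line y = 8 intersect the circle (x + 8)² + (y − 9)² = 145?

Express y = 8 and substitute into the circle:
x² + 16x − 80 = 0
x = 4 or x = −20, giving (4, 8) and (−20, 8).

(−20, 8) and (4, 8)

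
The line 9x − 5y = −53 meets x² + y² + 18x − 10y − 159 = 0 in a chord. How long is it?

Express y = (53 + 9x)/5 and substitute into the circle:
106x² + 954x − 3816 = 0  ⟹  x² + 9x − 36 = 0
x = 3 or x = −12, giving (3, 16) and (−12, −11).
Chord length = distance between (3, 16) and (−12, −11) = √954 = 3√106.

3√106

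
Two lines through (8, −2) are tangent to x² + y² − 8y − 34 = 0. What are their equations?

x − 7y = 22 and 7x + y = 54

Let a tangent through (8, −2) have slope m. Its distance from (0, 4) must equal 5√2:
(−8m − (6))² = 50(m² + 1)
7m² + 48m − 7 = 0, so m = 1/7 or m = −7.
Through (8, −2) these give x − 7y = 22 and 7x + y = 54.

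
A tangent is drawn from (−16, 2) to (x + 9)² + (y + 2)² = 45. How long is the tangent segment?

Centre (−9, −2), r² = 45. |PO|² = (−7)² + (4)² = 65.
The tangent meets the radius at right angles, so tangent² = |PO|² − r² = 65 − 45 = 20.

2√5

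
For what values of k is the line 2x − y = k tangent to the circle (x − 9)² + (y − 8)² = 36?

k = 10 ± 6√5

Tangency holds when the distance from the centre (9, 8) to the line equals the radius 6:
|2·9 − 1·8 − k| / √5 = 6
|k − (10)| = 6√5.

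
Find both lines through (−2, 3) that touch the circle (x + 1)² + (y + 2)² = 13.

Let a tangent through (−2, 3) have slope m. Its distance from (−1, −2) must equal √13:
[m·(1) − (−5)]² = 13(m² + 1)
6m² − 5m − 6 = 0, so m = −2/3 or m = 3/2.
Through (−2, 3) these give 2x + 3y = 5 and 3x − 2y = −12.

2x + 3y = 5 and 3x − 2y = −12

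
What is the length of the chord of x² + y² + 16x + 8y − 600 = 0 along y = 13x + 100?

4√170

Express y = 13x + 100 and substitute into the circle:
170x² + 2720x + 10200 = 0  ⟹  x² + 16x + 60 = 0
x = −6 or x = −10, giving (−6, 22) and (−10, −30).
Chord length = distance between (−6, 22) and (−10, −30) = √2720 = 4√170.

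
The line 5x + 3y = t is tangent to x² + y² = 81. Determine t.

The line touches the circle iff its distance from (0, 0) is 9:
|5·0 + 3·0 − t| / √34 = 9
|t| = 9√34.

t = ±9√34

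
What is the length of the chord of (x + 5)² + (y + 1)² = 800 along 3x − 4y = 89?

Substitute y = (−89 + 3x)/4:
25x² − 350x − 5175 = 0  ⟹  x² − 14x − 207 = 0
x = 23 or x = −9, giving (23, −5) and (−9, −29).
|(23, −5) − (−9, −29)| = √((32)² + (24)²) = 40.

40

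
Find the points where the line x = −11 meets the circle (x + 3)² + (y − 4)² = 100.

The line gives x = −11. Substituting into the circle:
y² − 8y − 20 = 0
y = 10 or y = −2, giving (−11, 10) and (−11, −2).

(−11, −2) and (−11, 10)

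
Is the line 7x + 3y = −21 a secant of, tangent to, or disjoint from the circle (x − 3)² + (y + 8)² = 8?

secant

Substituting the line into the circle gives 58x² − 96x + 18 = 0.
Δ = 9216 − 4176 = 5040.
Two real roots: the line is a secant.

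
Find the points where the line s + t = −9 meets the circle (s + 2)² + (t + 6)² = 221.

(−13, 4) and (8, −17)

Express t = −s − 9 and substitute into the circle:
2s² + 10s − 208 = 0  ⟹  s² + 5s − 104 = 0
s = 8 or s = −13, giving (8, −17) and (−13, 4).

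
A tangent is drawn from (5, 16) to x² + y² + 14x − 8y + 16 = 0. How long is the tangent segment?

With centre O = (−7, 4), |OP|² = 288 and r² = 49.
The tangent meets the radius at right angles, so tangent² = |PO|² − r² = 288 − 49 = 239.

√239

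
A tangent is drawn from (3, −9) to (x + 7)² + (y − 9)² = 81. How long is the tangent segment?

7√7

Centre (−7, 9), r² = 81. |PO|² = (10)² + (−18)² = 424.
Power of the point: PT² = |PO|² − r² = 343, so PT = 7√7.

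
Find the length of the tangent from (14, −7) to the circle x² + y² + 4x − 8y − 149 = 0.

4√13

Centre (−2, 4), r² = 169. |PO|² = (16)² + (−11)² = 377.
The tangent meets the radius at right angles, so tangent² = |PO|² − r² = 377 − 169 = 208.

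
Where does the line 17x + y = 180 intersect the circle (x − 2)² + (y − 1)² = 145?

(10, 10) and (11, −7)

Express y = −17x + 180 and substitute into the circle:
290x² − 6090x + 31900 = 0  ⟹  x² − 21x + 110 = 0
x = 11 or x = 10, giving (11, −7) and (10, 10).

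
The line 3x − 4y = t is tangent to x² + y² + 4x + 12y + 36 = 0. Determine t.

For a tangent, require d(centre, line) = r = 2.
|3·(−2) − 4·(−6) − t| / √25 = 2
|t − (18)| = 2·5, so t = 28 or t = 8.

t = 8 or t = 28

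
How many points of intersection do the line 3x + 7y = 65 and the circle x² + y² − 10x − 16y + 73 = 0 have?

Centre (5, 8), r² = 16. Distance² from centre to line = (6)²/58 = 18/29.
Since d² < r², the line cuts the circle twice.

2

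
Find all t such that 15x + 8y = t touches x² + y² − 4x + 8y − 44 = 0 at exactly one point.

t = −138 or t = 134

For a tangent, require d(centre, line) = r = 8.
|15·2 + 8·(−4) − t| / √289 = 8
|t − (−2)| = 8·17, so t = 134 or t = −138.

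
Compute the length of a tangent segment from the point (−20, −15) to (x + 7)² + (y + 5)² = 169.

Centre (−7, −5), r² = 169. |PO|² = (−13)² + (−10)² = 269.
Power of the point: PT² = |PO|² − r² = 100, so PT = 10.

10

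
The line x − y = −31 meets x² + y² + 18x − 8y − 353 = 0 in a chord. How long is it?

The distance from (−9, 4) to the line is 18/√2, and r² = 450.
Chord = 2√(r² − d²) = 2·√(288) = 24√2.

24√2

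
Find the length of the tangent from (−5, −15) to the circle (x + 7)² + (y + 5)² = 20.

2√21

The centre is (−7, −5) and r = 2√5. The square of the distance from P to the centre is 4 + 100 = 104.
By the tangent–radius right angle, tangent length = √(|PO|² − r²) = √84 = 2√21.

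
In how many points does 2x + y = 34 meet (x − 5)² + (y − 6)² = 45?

d² = (2·5 + 1·6 − (34))²/5 = 324/5; r² = 45.
Since d² > r², the line lies outside the circle.

0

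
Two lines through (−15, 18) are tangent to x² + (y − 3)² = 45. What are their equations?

x + 2y = 21 and 2x + y = −12

A line y − (18) = m(x − (−15)) is tangent when its distance from (0, 3) is 3√5:
[m·(15) − (−15)]² = 45(m² + 1)
2m² + 5m + 2 = 0, so m = −1/2 or m = −2.
With m = −1/2: x + 2y = 21. With m = −2: 2x + y = −12.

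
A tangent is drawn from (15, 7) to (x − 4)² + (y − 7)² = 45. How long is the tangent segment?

The centre is (4, 7) and r = 3√5. The square of the distance from P to the centre is 121 + 0 = 121.
The tangent meets the radius at right angles, so tangent² = |PO|² − r² = 121 − 45 = 76.

2√19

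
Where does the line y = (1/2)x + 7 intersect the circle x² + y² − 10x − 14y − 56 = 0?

(−6, 4) and (14, 14)

From the line, y = (14 + x)/2. Substituting:
5x² − 40x − 420 = 0  ⟹  x² − 8x − 84 = 0
x = 14 or x = −6, giving (14, 14) and (−6, 4).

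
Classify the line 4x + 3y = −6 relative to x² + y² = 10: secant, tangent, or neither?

secant

Centre (0, 0), r² = 10. Distance² from centre to line = (6)²/25 = 36/25.
Since d² < r², the line cuts the circle twice.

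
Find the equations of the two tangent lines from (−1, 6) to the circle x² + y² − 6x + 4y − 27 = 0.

3x − y = −9 and x + 3y = 17

Write the tangent as mx − y + (6 − m·(−1)) = 0 and set its distance from the centre to 2√10:
(4m − (−8))² = 40(m² + 1)
3m² − 8m − 3 = 0, so m = 3 or m = −1/3.
With m = 3: 3x − y = −9. With m = −1/3: x + 3y = 17.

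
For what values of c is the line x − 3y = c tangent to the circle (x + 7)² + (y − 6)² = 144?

c = −25 ± 12√10

The line touches the circle iff its distance from (−7, 6) is 12:
|1·(−7) − 3·6 − c| / √10 = 12
|c − (−25)| = 12√10.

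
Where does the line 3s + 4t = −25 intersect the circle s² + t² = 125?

From the line, t = (−25 − 3s)/4. Substituting:
25s² + 150s − 1375 = 0  ⟹  s² + 6s − 55 = 0
s = 5 or s = −11, giving (5, −10) and (−11, 2).

(−11, 2) and (5, −10)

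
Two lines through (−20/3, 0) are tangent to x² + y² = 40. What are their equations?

A line y − (0) = m(x − (−20/3)) is tangent when its distance from (0, 0) is 2√10:
(20/3m − (0))² = 40(m² + 1)
m² − 9 = 0, so m = 3 or m = −3.
Through (−20/3, 0) these give 3x − y = −20 and 3x + y = −20.

3x − y = −20 and 3x + y = −20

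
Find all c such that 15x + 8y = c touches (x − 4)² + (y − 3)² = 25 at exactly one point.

The line touches the circle iff its distance from (4, 3) is 5:
|15·4 + 8·3 − c| / √289 = 5
|c − (84)| = 5·17, so c = 169 or c = −1.

c = −1 or c = 169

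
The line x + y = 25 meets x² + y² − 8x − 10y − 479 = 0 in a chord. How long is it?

28√2

The distance from (4, 5) to the line is 16/√2, and r² = 520.
Half the chord is √(r² − d²) = √(392), so the full chord is 28√2.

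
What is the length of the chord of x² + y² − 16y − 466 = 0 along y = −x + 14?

32√2

Centre (0, 8), r² = 530. Perpendicular distance d from centre to line = |−6| / √2 = 6/√2.
Chord = 2√(r² − d²) = 2·√(512) = 32√2.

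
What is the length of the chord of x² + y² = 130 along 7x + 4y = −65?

2√65

The distance from (0, 0) to the line is 65/√65, and r² = 130.
Half the chord is √(r² − d²) = √(65), so the full chord is 2√65.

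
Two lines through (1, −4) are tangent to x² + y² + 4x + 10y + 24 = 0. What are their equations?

2x − y = 6 and x + 2y = −7

A line y − (−4) = m(x − (1)) is tangent when its distance from (−2, −5) is √5:
[m·(−3) − (−1)]² = 5(m² + 1)
2m² − 3m − 2 = 0, so m = 2 or m = −1/2.
With m = 2: 2x − y = 6. With m = −1/2: x + 2y = −7.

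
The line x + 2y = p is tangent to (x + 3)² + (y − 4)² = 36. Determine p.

p = 5 ± 6√5

For a tangent, require d(centre, line) = r = 6.
|1·(−3) + 2·4 − p| / √5 = 6
|p − (5)| = 6√5.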